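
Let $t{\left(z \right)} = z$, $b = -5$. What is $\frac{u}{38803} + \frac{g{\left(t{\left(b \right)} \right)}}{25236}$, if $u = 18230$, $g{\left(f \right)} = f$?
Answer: $\frac{459858265}{979232508} \approx 0.46961$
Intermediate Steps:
$\frac{u}{38803} + \frac{g{\left(t{\left(b \right)} \right)}}{25236} = \frac{18230}{38803} - \frac{5}{25236} = \frac{459858265}{979232508}$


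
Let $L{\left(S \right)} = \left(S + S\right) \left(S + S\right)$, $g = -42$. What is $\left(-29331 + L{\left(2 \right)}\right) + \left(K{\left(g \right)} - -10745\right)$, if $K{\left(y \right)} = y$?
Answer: $-18612$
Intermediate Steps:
$L{\left(S \right)} = 4 S^{2}$ ($L{\left(S \right)} = 2 S 2 S = 4 S^{2}$)
$\left(-29331 + L{\left(2 \right)}\right) + \left(K{\left(g \right)} - -10745\right) = \left(-29331 + 4 \cdot 2^{2}\right) - -10703 = \left(-29331 + 4 \cdot 4\right) + \left(-42 + 10745\right) = \left(-29331 + 16\right) + 10703 = -29315 + 10703 = -18612$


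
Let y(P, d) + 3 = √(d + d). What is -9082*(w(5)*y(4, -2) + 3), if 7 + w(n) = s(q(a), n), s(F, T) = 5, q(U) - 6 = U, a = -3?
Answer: -81738 + 36328*I ≈ -81738.0 + 36328.0*I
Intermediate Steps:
q(U) = 6 + U
y(P, d) = -3 + √2*√d (y(P, d) = -3 + √(d + d) = -3 + √(2*d) = -3 + √2*√d)
w(n) = -2 (w(n) = -7 + 5 = -2)
-9082*(w(5)*y(4, -2) + 3) = -9082*(-2*(-3 + √2*√(-2)) + 3) = -9082*(-2*(-3 + √2*(I*√2)) + 3) = -9082*(-2*(-3 + 2*I) + 3) = -9082*((6 - 4*I) + 3) = -9082*(9 - 4*I) = -81738 + 36328*I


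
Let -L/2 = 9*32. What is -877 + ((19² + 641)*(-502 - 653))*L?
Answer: 666609683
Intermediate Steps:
L = -576 (L = -18*32 = -2*288 = -576)
-877 + ((19² + 641)*(-502 - 653))*L = -877 + ((19² + 641)*(-502 - 653))*(-576) = -877 + ((361 + 641)*(-1155))*(-576) = -877 + (1002*(-1155))*(-576) = -877 - 1157310*(-576) = -877 + 666610560 = 666609683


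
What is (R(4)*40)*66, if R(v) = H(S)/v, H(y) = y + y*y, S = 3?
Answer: 7920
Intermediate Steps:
H(y) = y + y**2
R(v) = 12/v (R(v) = (3*(1 + 3))/v = (3*4)/v = 12/v)
(R(4)*40)*66 = ((12/4)*40)*66 = ((12*(1/4))*40)*66 = (3*40)*66 = 120*66 = 7920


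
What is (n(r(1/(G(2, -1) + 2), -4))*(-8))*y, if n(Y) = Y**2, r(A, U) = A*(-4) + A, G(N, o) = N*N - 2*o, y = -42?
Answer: 189/4 ≈ 47.250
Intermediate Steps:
G(N, o) = N**2 - 2*o
r(A, U) = -3*A (r(A, U) = -4*A + A = -3*A)
(n(r(1/(G(2, -1) + 2), -4))*(-8))*y = ((-3/((2**2 - 2*(-1)) + 2))**2*(-8))*(-42) = ((-3/((4 + 2) + 2))**2*(-8))*(-42) = ((-3/(6 + 2))**2*(-8))*(-42) = ((-3/8)**2*(-8))*(-42) = ((9/64)*(-8))*(-42) = -9/8*(-42) = 189/4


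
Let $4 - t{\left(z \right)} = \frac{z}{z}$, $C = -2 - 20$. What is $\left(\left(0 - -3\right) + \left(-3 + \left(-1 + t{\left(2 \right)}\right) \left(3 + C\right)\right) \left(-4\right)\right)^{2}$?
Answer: $27889$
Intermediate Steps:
$C = -22$ ($C = -2 - 20 = -22$)
$t{\left(z \right)} = 3$ ($t{\left(z \right)} = 4 - \frac{z}{z} = 4 - 1 = 3$)
$\left(\left(0 - -3\right) + \left(-3 + \left(-1 + t{\left(2 \right)}\right) \left(3 + C\right)\right) \left(-4\right)\right)^{2} = \left(\left(0 - -3\right) + \left(-3 + \left(-1 + 3\right) \left(3 - 22\right)\right) \left(-4\right)\right)^{2} = \left(\left(0 + 3\right) + \left(-3 + 2 \left(-19\right)\right) \left(-4\right)\right)^{2} = \left(3 + \left(-3 - 38\right) \left(-4\right)\right)^{2} = \left(3 - -164\right)^{2} = \left(3 + 164\right)^{2} = 167^{2} = 27889$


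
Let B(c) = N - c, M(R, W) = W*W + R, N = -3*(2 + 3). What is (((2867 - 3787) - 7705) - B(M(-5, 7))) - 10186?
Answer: -18752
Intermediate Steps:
N = -15 (N = -3*5 = -15)
M(R, W) = R + W² (M(R, W) = W² + R = R + W²)
B(c) = -15 - c
(((2867 - 3787) - 7705) - B(M(-5, 7))) - 10186 = (((2867 - 3787) - 7705) - (-15 - (-5 + 7²))) - 10186 = ((-920 - 7705) - (-15 - (-5 + 49))) - 10186 = (-8625 - (-15 - 1*44)) - 10186 = (-8625 - (-15 - 44)) - 10186 = (-8625 - 1*(-59)) - 10186 = (-8625 + 59) - 10186 = -8566 - 10186 = -18752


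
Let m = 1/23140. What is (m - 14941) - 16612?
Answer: -730136419/23140 ≈ -31553.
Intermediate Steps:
m = 1/23140 ≈ 4.3215e-5
(m - 14941) - 16612 = (1/23140 - 14941) - 16612 = -345734739/23140 - 16612 = -730136419/23140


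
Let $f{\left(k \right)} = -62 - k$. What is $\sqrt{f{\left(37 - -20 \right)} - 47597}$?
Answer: $2 i \sqrt{11929} \approx 218.44 i$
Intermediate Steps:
$\sqrt{f{\left(37 - -20 \right)} - 47597} = \sqrt{\left(-62 - \left(37 - -20\right)\right) - 47597} = \sqrt{\left(-62 - \left(37 + 20\right)\right) - 47597} = \sqrt{\left(-62 - 57\right) - 47597} = \sqrt{-119 - 47597} = \sqrt{-47716} = 2 i \sqrt{11929}$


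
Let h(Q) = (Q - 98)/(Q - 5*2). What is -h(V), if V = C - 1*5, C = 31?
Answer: 9/2 ≈ 4.5000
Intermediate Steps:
V = 26 (V = 31 - 1*5 = 31 - 5 = 26)
h(Q) = (-98 + Q)/(-10 + Q) (h(Q) = (-98 + Q)/(Q - 10) = (-98 + Q)/(-10 + Q))
-h(V) = -(-98 + 26)/(-10 + 26) = -(-72)/16 = -1*(-9/2) = 9/2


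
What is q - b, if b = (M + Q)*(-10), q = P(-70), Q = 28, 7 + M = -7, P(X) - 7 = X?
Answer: 77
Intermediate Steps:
P(X) = 7 + X
M = -14 (M = -7 - 7 = -14)
q = -63 (q = 7 - 70 = -63)
b = -140 (b = (-14 + 28)*(-10) = 14*(-10) = -140)
q - b = -63 - 1*(-140) = -63 + 140 = 77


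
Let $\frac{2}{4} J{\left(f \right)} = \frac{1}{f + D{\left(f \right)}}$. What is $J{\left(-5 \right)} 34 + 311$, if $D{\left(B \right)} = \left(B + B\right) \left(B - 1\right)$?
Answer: $\frac{17173}{55} \approx 312.24$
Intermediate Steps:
$D{\left(B \right)} = 2 B \left(-1 + B\right)$
$J{\left(f \right)} = \frac{2}{f + 2 f \left(-1 + f\right)}$
$J{\left(-5 \right)} 34 + 311 = \frac{2}{\left(-5\right) \left(-1 + 2 \left(-5\right)\right)} 34 + 311 = 2 \left(- \frac{1}{5}\right) \frac{1}{-1 - 10} \cdot 34 + 311 = 2 \left(- \frac{1}{5}\right) \frac{1}{-11} \cdot 34 + 311 = 2 \left(- \frac{1}{5}\right) \left(- \frac{1}{11}\right) 34 + 311 = \frac{2}{55} \cdot 34 + 311 = \frac{68}{55} + 311 = \frac{17173}{55}$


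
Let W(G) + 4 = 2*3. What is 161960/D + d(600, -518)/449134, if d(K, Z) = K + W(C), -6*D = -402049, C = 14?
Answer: 31192320667/12898133969 ≈ 2.4184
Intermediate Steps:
W(G) = 2 (W(G) = -4 + 2*3 = -4 + 6 = 2)
D = 402049/6 (D = -1/6*(-402049) = 402049/6 ≈ 67008.)
d(K, Z) = 2 + K (d(K, Z) = K + 2 = 2 + K)
161960/D + d(600, -518)/449134 = 161960/(402049/6) + (2 + 600)/449134 = 161960*(6/402049) + 602*(1/449134) = 971760/402049 + 43/32081 = 31192320667/12898133969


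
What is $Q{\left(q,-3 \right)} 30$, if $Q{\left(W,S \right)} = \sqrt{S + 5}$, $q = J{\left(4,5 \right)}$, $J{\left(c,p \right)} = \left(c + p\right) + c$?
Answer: $30 \sqrt{2} \approx 42.426$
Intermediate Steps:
$J{\left(c,p \right)} = p + 2 c$
$q = 13$ ($q = 5 + 2 \cdot 4 = 5 + 8 = 13$)
$Q{\left(W,S \right)} = \sqrt{5 + S}$
$Q{\left(q,-3 \right)} 30 = \sqrt{5 - 3} \cdot 30 = \sqrt{2} \cdot 30 = 30 \sqrt{2}$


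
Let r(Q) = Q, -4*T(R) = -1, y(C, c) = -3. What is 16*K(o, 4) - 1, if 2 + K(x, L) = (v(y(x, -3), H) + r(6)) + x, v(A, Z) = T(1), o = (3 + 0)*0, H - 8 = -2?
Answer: 67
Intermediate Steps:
H = 6 (H = 8 - 2 = 6)
T(R) = 1/4 (T(R) = -1/4*(-1) = 1/4)
o = 0 (o = 3*0 = 0)
v(A, Z) = 1/4
K(x, L) = 17/4 + x (K(x, L) = -2 + ((1/4 + 6) + x) = -2 + (25/4 + x) = 17/4 + x)
16*K(o, 4) - 1 = 16*(17/4 + 0) - 1 = 16*(17/4) - 1 = 68 - 1 = 67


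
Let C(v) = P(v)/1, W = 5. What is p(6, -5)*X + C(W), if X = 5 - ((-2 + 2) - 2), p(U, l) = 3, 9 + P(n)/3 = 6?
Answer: 12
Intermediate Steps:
P(n) = -9 (P(n) = -27 + 3*6 = -27 + 18 = -9)
C(v) = -9 (C(v) = -9/1 = -9*1 = -9)
X = 7 (X = 5 - (0 - 2) = 5 - 1*(-2) = 5 + 2 = 7)
p(6, -5)*X + C(W) = 3*7 - 9 = 21 - 9 = 12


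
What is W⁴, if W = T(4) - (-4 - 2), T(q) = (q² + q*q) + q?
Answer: 3111696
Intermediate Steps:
T(q) = q + 2*q² (T(q) = (q² + q²) + q = 2*q² + q = q + 2*q²)
W = 42 (W = 4*(1 + 2*4) - (-4 - 2) = 4*(1 + 8) - 1*(-6) = 4*9 + 6 = 36 + 6 = 42)
W⁴ = 42⁴ = 3111696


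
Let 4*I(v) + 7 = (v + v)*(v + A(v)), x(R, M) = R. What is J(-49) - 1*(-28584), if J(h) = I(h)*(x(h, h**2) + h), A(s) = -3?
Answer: -192193/2 ≈ -96097.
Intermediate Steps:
I(v) = -7/4 + v*(-3 + v)/2 (I(v) = -7/4 + ((v + v)*(v - 3))/4 = -7/4 + ((2*v)*(-3 + v))/4 = -7/4 + (2*v*(-3 + v))/4 = -7/4 + v*(-3 + v)/2)
J(h) = 2*h*(-7/4 + h**2/2 - 3*h/2) (J(h) = (-7/4 + h**2/2 - 3*h/2)*(h + h) = (-7/4 + h**2/2 - 3*h/2)*(2*h) = 2*h*(-7/4 + h**2/2 - 3*h/2))
J(-49) - 1*(-28584) = (1/2)*(-49)*(-7 - 6*(-49) + 2*(-49)**2) - 1*(-28584) = (1/2)*(-49)*(-7 + 294 + 2*2401) + 28584 = (1/2)*(-49)*(-7 + 294 + 4802) + 28584 = (1/2)*(-49)*5089 + 28584 = -249361/2 + 28584 = -192193/2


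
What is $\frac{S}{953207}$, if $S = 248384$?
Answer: $\frac{248384}{953207} \approx 0.26058$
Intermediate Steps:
$\frac{S}{953207} = \frac{248384}{953207}$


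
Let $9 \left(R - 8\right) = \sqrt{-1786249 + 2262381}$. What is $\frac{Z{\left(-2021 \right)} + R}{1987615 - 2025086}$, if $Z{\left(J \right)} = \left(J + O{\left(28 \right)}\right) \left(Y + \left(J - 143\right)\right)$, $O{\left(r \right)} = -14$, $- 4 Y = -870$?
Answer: $- \frac{1131753}{10706} - \frac{2 \sqrt{119033}}{337239} \approx -105.71$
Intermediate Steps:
$Y = \frac{435}{2}$ ($Y = \left(- \frac{1}{4}\right) \left(-870\right) = \frac{435}{2} \approx 217.5$)
$R = 8 + \frac{2 \sqrt{119033}}{9}$ ($R = 8 + \frac{\sqrt{-1786249 + 2262381}}{9} = 8 + \frac{\sqrt{476132}}{9} = 8 + \frac{2 \sqrt{119033}}{9} \approx 84.669$)
$Z{\left(J \right)} = \left(-14 + J\right) \left(\frac{149}{2} + J\right)$ ($Z{\left(J \right)} = \left(J - 14\right) \left(\frac{435}{2} + \left(J - 143\right)\right) = \left(-14 + J\right) \left(\frac{435}{2} + \left(J - 143\right)\right) = \left(-14 + J\right) \left(\frac{435}{2} + \left(-143 + J\right)\right) = \left(-14 + J\right) \left(\frac{149}{2} + J\right)$)
$\frac{Z{\left(-2021 \right)} + R}{1987615 - 2025086} = \frac{\left(-1043 + \left(-2021\right)^{2} + \frac{121}{2} \left(-2021\right)\right) + \left(8 + \frac{2 \sqrt{119033}}{9}\right)}{1987615 - 2025086} = \frac{\left(-1043 + 4084441 - \frac{244541}{2}\right) + \left(8 + \frac{2 \sqrt{119033}}{9}\right)}{-37471} = \left(\frac{7922255}{2} + \left(8 + \frac{2 \sqrt{119033}}{9}\right)\right) \left(- \frac{1}{37471}\right) = \left(\frac{7922271}{2} + \frac{2 \sqrt{119033}}{9}\right) \left(- \frac{1}{37471}\right) = - \frac{1131753}{10706} - \frac{2 \sqrt{119033}}{337239}$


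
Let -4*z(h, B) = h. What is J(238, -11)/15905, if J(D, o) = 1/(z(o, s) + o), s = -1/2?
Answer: -4/524865 ≈ -7.6210e-6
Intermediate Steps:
s = -½ (s = -1*½ = -½ ≈ -0.50000)
z(h, B) = -h/4
J(D, o) = 4/(3*o) (J(D, o) = 1/(-o/4 + o) = 1/(3*o/4) = 4/(3*o))
J(238, -11)/15905 = ((4/3)/(-11))/15905 = ((4/3)*(-1/11))*(1/15905) = -4/33*1/15905 = -4/524865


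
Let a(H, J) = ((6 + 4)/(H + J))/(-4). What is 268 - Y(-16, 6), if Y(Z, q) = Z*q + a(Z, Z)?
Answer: 23291/64 ≈ 363.92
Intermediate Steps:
a(H, J) = -5/(2*(H + J)) (a(H, J) = (10/(H + J))*(-1/4) = -5/(2*(H + J)))
Y(Z, q) = -5/(4*Z) + Z*q (Y(Z, q) = Z*q - 5/(2*Z + 2*Z) = Z*q - 5*1/(4*Z) = Z*q - 5/(4*Z) = -5/(4*Z) + Z*q)
268 - Y(-16, 6) = 268 - (-5/4/(-16) - 16*6) = 268 - (-5/4*(-1/16) - 96) = 268 - (5/64 - 96) = 268 - 1*(-6139/64) = 268 + 6139/64 = 23291/64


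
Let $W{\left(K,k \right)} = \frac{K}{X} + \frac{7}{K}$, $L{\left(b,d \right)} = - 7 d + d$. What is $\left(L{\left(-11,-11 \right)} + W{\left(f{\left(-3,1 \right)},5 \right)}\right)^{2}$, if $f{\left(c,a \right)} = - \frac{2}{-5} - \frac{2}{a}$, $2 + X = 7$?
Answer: $\frac{150332121}{40000} \approx 3758.3$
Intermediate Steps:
$X = 5$ ($X = -2 + 7 = 5$)
$L{\left(b,d \right)} = - 6 d$
$f{\left(c,a \right)} = \frac{2}{5} - \frac{2}{a}$ ($f{\left(c,a \right)} = \left(-2\right) \left(- \frac{1}{5}\right) - \frac{2}{a} = \frac{2}{5} - \frac{2}{a}$)
$W{\left(K,k \right)} = \frac{7}{K} + \frac{K}{5}$ ($W{\left(K,k \right)} = \frac{K}{5} + \frac{7}{K} = \frac{7}{K} + \frac{K}{5}$)
$\left(L{\left(-11,-11 \right)} + W{\left(f{\left(-3,1 \right)},5 \right)}\right)^{2} = \left(\left(-6\right) \left(-11\right) + \left(\frac{7}{\frac{2}{5} - \frac{2}{1}} + \frac{\frac{2}{5} - \frac{2}{1}}{5}\right)\right)^{2} = \left(66 + \left(\frac{7}{\frac{2}{5} - 2} + \frac{\frac{2}{5} - 2}{5}\right)\right)^{2} = \left(66 + \left(\frac{7}{- \frac{8}{5}} + \frac{1}{5} \left(- \frac{8}{5}\right)\right)\right)^{2} = \left(66 + \left(7 \left(- \frac{5}{8}\right) - \frac{8}{25}\right)\right)^{2} = \left(66 - \frac{939}{200}\right)^{2} = \left(\frac{12261}{200}\right)^{2} = \frac{150332121}{40000}$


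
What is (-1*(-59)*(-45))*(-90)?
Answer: 238950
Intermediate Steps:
(-1*(-59)*(-45))*(-90) = (59*(-45))*(-90) = -2655*(-90) = 238950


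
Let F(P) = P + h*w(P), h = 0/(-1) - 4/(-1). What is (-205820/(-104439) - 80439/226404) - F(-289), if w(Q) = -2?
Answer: 261514203233/875755828 ≈ 298.62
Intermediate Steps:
h = 4 (h = 0*(-1) - 4*(-1) = 0 + 4 = 4)
F(P) = -8 + P (F(P) = P + 4*(-2) = P - 8 = -8 + P)
(-205820/(-104439) - 80439/226404) - F(-289) = (-205820/(-104439) - 80439/226404) - (-8 - 289) = (-205820*(-1/104439) - 80439*1/226404) - 1*(-297) = (205820/104439 - 26813/75468) + 297 = 1414722317/875755828 + 297 = 261514203233/875755828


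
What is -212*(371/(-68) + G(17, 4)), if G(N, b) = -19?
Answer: 88139/17 ≈ 5184.6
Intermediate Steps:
-212*(371/(-68) + G(17, 4)) = -212*(371/(-68) - 19) = -212*(371*(-1/68) - 19) = -212*(-371/68 - 19) = -212*(-1663/68) = 88139/17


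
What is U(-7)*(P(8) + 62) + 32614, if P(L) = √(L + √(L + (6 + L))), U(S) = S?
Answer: 32180 - 7*√(8 + √22) ≈ 32155.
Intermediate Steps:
P(L) = √(L + √(6 + 2*L))
U(-7)*(P(8) + 62) + 32614 = -7*(√(8 + √2*√(3 + 8)) + 62) + 32614 = -7*(√(8 + √2*√11) + 62) + 32614 = -7*(√(8 + √22) + 62) + 32614 = -7*(62 + √(8 + √22)) + 32614 = (-434 - 7*√(8 + √22)) + 32614 = 32180 - 7*√(8 + √22)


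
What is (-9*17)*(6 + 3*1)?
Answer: -1377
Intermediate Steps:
(-9*17)*(6 + 3*1) = -153*(6 + 3) = -153*9 = -1377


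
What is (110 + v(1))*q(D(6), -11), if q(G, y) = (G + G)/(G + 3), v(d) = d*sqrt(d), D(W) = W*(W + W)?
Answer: 5328/25 ≈ 213.12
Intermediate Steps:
D(W) = 2*W**2 (D(W) = W*(2*W) = 2*W**2)
v(d) = d**(3/2)
q(G, y) = 2*G/(3 + G) (q(G, y) = (2*G)/(3 + G) = 2*G/(3 + G))
(110 + v(1))*q(D(6), -11) = (110 + 1**(3/2))*(2*(2*6**2)/(3 + 2*6**2)) = (110 + 1)*(2*(2*36)/(3 + 2*36)) = 111*(2*72/(3 + 72)) = 111*(2*72/75) = 111*(2*72*(1/75)) = 111*(48/25) = 5328/25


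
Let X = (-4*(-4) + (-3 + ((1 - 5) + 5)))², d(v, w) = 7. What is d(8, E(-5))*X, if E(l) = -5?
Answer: 1372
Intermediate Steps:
X = 196 (X = (16 + (-3 + (-4 + 5)))² = (16 + (-3 + 1))² = (16 - 2)² = 14² = 196)
d(8, E(-5))*X = 7*196 = 1372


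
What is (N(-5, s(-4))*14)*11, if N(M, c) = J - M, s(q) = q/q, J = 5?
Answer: 1540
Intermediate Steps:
s(q) = 1
N(M, c) = 5 - M
(N(-5, s(-4))*14)*11 = ((5 - 1*(-5))*14)*11 = ((5 + 5)*14)*11 = (10*14)*11 = 140*11 = 1540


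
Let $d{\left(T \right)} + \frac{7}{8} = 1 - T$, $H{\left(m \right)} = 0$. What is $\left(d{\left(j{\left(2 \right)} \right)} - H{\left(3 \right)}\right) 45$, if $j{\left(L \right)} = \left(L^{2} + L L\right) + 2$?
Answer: $- \frac{3555}{8} \approx -444.38$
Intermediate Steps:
$j{\left(L \right)} = 2 + 2 L^{2}$ ($j{\left(L \right)} = \left(L^{2} + L^{2}\right) + 2 = 2 L^{2} + 2 = 2 + 2 L^{2}$)
$d{\left(T \right)} = \frac{1}{8} - T$ ($d{\left(T \right)} = - \frac{7}{8} - \left(-1 + T\right) = \frac{1}{8} - T$)
$\left(d{\left(j{\left(2 \right)} \right)} - H{\left(3 \right)}\right) 45 = \left(\left(\frac{1}{8} - \left(2 + 2 \cdot 2^{2}\right)\right) - 0\right) 45 = \left(\left(\frac{1}{8} - \left(2 + 2 \cdot 4\right)\right) + 0\right) 45 = \left(\left(\frac{1}{8} - \left(2 + 8\right)\right) + 0\right) 45 = \left(\left(\frac{1}{8} - 10\right) + 0\right) 45 = \left(- \frac{79}{8} + 0\right) 45 = \left(- \frac{79}{8}\right) 45 = - \frac{3555}{8}$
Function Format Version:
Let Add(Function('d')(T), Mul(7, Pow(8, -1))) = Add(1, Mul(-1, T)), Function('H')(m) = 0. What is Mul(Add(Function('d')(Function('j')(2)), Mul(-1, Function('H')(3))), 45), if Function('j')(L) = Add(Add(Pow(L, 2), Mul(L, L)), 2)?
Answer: Rational(-3555, 8) ≈ -444.38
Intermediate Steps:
Function('j')(L) = Add(2, Mul(2, Pow(L, 2))) (Function('j')(L) = Add(Add(Pow(L, 2), Pow(L, 2)), 2) = Add(Mul(2, Pow(L, 2)), 2) = Add(2, Mul(2, Pow(L, 2))))
Function('d')(T) = Add(Rational(1, 8), Mul(-1, T)) (Function('d')(T) = Add(Rational(-7, 8), Add(1, Mul(-1, T))) = Add(Rational(1, 8), Mul(-1, T)))
Mul(Add(Function('d')(Function('j')(2)), Mul(-1, Function('H')(3))), 45) = Mul(Add(Add(Rational(1, 8), Mul(-1, Add(2, Mul(2, Pow(2, 2))))), Mul(-1, 0)), 45) = Mul(Add(Add(Rational(1, 8), Mul(-1, Add(2, Mul(2, 4)))), 0), 45) = Mul(Add(Add(Rational(1, 8), Mul(-1, Add(2, 8))), 0), 45) = Mul(Add(Add(Rational(1, 8), Mul(-1, 10)), 0), 45) = Mul(Add(Add(Rational(1, 8), -10), 0), 45) = Mul(Add(Rational(-79, 8), 0), 45) = Mul(Rational(-79, 8), 45) = Rational(-3555, 8)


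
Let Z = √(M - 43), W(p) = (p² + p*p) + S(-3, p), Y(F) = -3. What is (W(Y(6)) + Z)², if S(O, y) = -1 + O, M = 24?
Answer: (14 + I*√19)² ≈ 177.0 + 122.05*I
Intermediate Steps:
W(p) = -4 + 2*p² (W(p) = (p² + p*p) + (-1 - 3) = (p² + p²) - 4 = 2*p² - 4 = -4 + 2*p²)
Z = I*√19 (Z = √(24 - 43) = √(-19) = I*√19 ≈ 4.3589*I)
(W(Y(6)) + Z)² = ((-4 + 2*(-3)²) + I*√19)² = ((-4 + 2*9) + I*√19)² = ((-4 + 18) + I*√19)² = (14 + I*√19)²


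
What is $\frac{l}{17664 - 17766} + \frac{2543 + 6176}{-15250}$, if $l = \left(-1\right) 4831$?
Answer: $\frac{18195853}{388875} \approx 46.791$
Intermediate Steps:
$l = -4831$
$\frac{l}{17664 - 17766} + \frac{2543 + 6176}{-15250} = - \frac{4831}{17664 - 17766} + \frac{2543 + 6176}{-15250} = - \frac{4831}{-102} + 8719 \left(- \frac{1}{15250}\right) = \left(-4831\right) \left(- \frac{1}{102}\right) - \frac{8719}{15250} = \frac{4831}{102} - \frac{8719}{15250} = \frac{18195853}{388875}$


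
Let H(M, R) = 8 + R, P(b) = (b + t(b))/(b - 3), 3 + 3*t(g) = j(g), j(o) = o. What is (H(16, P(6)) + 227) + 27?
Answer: 793/3 ≈ 264.33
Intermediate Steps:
t(g) = -1 + g/3
P(b) = (-1 + 4*b/3)/(-3 + b) (P(b) = (b + (-1 + b/3))/(b - 3) = (-1 + 4*b/3)/(-3 + b))
(H(16, P(6)) + 227) + 27 = ((8 + (-3 + 4*6)/(3*(-3 + 6))) + 227) + 27 = ((8 + (⅓)*(-3 + 24)/3) + 227) + 27 = ((8 + (⅓)*(⅓)*21) + 227) + 27 = ((8 + 7/3) + 227) + 27 = (31/3 + 227) + 27 = 712/3 + 27 = 793/3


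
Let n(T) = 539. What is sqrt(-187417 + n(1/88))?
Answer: I*sqrt(186878) ≈ 432.29*I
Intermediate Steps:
sqrt(-187417 + n(1/88)) = sqrt(-187417 + 539) = sqrt(-186878) = I*sqrt(186878)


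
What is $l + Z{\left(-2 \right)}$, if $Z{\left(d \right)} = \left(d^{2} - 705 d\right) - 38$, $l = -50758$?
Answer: $-49382$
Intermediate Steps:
$Z{\left(d \right)} = -38 + d^{2} - 705 d$ ($Z{\left(d \right)} = \left(d^{2} - 705 d\right) - 38 = -38 + d^{2} - 705 d$)
$l + Z{\left(-2 \right)} = -50758 - \left(-1372 - 4\right) = -50758 + \left(-38 + 4 + 1410\right) = -50758 + 1376 = -49382$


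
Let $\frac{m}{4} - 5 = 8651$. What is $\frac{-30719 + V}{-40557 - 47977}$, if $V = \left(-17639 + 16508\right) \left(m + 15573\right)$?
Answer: $\frac{28401763}{44267} \approx 641.6$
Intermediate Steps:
$m = 34624$ ($m = 20 + 4 \cdot 8651 = 20 + 34604 = 34624$)
$V = -56772807$ ($V = \left(-17639 + 16508\right) \left(34624 + 15573\right) = \left(-1131\right) 50197 = -56772807$)
$\frac{-30719 + V}{-40557 - 47977} = \frac{-30719 - 56772807}{-40557 - 47977} = - \frac{56803526}{-88534} = \left(-56803526\right) \left(- \frac{1}{88534}\right) = \frac{28401763}{44267}$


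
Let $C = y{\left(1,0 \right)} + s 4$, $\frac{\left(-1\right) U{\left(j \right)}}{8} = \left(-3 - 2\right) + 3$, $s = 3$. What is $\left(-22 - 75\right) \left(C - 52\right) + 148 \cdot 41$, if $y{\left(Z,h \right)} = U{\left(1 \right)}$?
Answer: $8396$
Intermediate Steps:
$U{\left(j \right)} = 16$ ($U{\left(j \right)} = - 8 \left(\left(-3 - 2\right) + 3\right) = - 8 \left(-5 + 3\right) = \left(-8\right) \left(-2\right) = 16$)
$y{\left(Z,h \right)} = 16$
$C = 28$ ($C = 16 + 3 \cdot 4 = 16 + 12 = 28$)
$\left(-22 - 75\right) \left(C - 52\right) + 148 \cdot 41 = \left(-22 - 75\right) \left(28 - 52\right) + 148 \cdot 41 = \left(-97\right) \left(-24\right) + 6068 = 2328 + 6068 = 8396$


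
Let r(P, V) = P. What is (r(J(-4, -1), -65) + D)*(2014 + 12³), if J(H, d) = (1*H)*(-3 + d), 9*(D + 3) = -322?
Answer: -767110/9 ≈ -85235.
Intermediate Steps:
D = -349/9 (D = -3 + (⅑)*(-322) = -3 - 322/9 = -349/9 ≈ -38.778)
J(H, d) = H*(-3 + d)
(r(J(-4, -1), -65) + D)*(2014 + 12³) = (-4*(-3 - 1) - 349/9)*(2014 + 12³) = (-4*(-4) - 349/9)*(2014 + 1728) = (16 - 349/9)*3742 = -205/9*3742 = -767110/9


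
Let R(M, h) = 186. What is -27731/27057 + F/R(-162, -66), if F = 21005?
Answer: 187724773/1677534 ≈ 111.91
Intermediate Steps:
-27731/27057 + F/R(-162, -66) = -27731/27057 + 21005/186 = 187724773/1677534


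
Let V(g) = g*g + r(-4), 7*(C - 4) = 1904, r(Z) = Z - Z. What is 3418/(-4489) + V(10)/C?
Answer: -123617/309741 ≈ -0.39910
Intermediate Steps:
r(Z) = 0
C = 276 (C = 4 + (⅐)*1904 = 4 + 272 = 276)
V(g) = g² (V(g) = g*g + 0 = g² + 0 = g²)
3418/(-4489) + V(10)/C = 3418/(-4489) + 10²/276 = 3418*(-1/4489) + 100*(1/276) = -3418/4489 + 25/69 = -123617/309741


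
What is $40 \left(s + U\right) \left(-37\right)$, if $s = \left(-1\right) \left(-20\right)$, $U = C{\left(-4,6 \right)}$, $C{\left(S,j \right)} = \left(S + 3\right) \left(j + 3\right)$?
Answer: $-16280$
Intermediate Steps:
$C{\left(S,j \right)} = \left(3 + S\right) \left(3 + j\right)$
$U = -9$ ($U = 9 + 3 \left(-4\right) + 3 \cdot 6 - 24 = 9 - 12 + 18 - 24 = -9$)
$s = 20$
$40 \left(s + U\right) \left(-37\right) = 40 \left(20 - 9\right) \left(-37\right) = 40 \cdot 11 \left(-37\right) = 440 \left(-37\right) = -16280$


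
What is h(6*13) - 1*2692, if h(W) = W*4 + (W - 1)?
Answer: -2303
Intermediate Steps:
h(W) = -1 + 5*W (h(W) = 4*W + (-1 + W) = -1 + 5*W)
h(6*13) - 1*2692 = (-1 + 5*(6*13)) - 1*2692 = (-1 + 5*78) - 2692 = (-1 + 390) - 2692 = 389 - 2692 = -2303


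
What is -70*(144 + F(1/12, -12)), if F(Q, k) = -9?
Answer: -9450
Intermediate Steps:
-70*(144 + F(1/12, -12)) = -70*(144 - 9) = -70*135 = -9450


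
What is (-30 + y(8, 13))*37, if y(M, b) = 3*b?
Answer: 333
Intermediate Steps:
(-30 + y(8, 13))*37 = (-30 + 3*13)*37 = (-30 + 39)*37 = 9*37 = 333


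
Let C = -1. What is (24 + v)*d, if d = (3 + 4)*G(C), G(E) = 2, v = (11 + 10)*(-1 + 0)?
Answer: 42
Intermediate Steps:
v = -21 (v = 21*(-1) = -21)
d = 14 (d = (3 + 4)*2 = 7*2 = 14)
(24 + v)*d = (24 - 21)*14 = 3*14 = 42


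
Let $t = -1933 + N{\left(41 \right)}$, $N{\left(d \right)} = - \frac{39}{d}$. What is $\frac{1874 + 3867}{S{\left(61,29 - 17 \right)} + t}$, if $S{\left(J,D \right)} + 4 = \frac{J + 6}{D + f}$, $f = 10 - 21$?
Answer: $- \frac{235381}{76709} \approx -3.0685$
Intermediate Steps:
$f = -11$
$t = - \frac{79292}{41}$ ($t = -1933 - \frac{39}{41} = - \frac{79292}{41} \approx -1934.0$)
$S{\left(J,D \right)} = -4 + \frac{6 + J}{-11 + D}$ ($S{\left(J,D \right)} = -4 + \frac{J + 6}{D - 11} = -4 + \frac{6 + J}{-11 + D}$)
$\frac{1874 + 3867}{S{\left(61,29 - 17 \right)} + t} = \frac{1874 + 3867}{\frac{50 + 61 - 4 \left(29 - 17\right)}{-11 + \left(29 - 17\right)} - \frac{79292}{41}} = \frac{5741}{\frac{50 + 61 - 48}{-11 + 12} - \frac{79292}{41}} = \frac{5741}{\frac{50 + 61 - 48}{1} - \frac{79292}{41}} = \frac{5741}{1 \cdot 63 - \frac{79292}{41}} = \frac{5741}{63 - \frac{79292}{41}} = \frac{5741}{- \frac{76709}{41}} = 5741 \left(- \frac{41}{76709}\right) = - \frac{235381}{76709}$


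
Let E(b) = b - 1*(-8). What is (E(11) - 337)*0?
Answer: 0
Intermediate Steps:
E(b) = 8 + b (E(b) = b + 8 = 8 + b)
(E(11) - 337)*0 = ((8 + 11) - 337)*0 = (19 - 337)*0 = -318*0 = 0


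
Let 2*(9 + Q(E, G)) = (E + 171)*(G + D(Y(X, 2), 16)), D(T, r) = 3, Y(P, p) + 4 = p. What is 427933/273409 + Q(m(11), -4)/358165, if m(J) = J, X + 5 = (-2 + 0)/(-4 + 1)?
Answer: 30648656409/19585106897 ≈ 1.5649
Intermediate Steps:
X = -13/3 (X = -5 + (-2 + 0)/(-4 + 1) = -5 - 2/(-3) = -5 - 2*(-⅓) = -5 + ⅔ = -13/3 ≈ -4.3333)
Y(P, p) = -4 + p
Q(E, G) = -9 + (3 + G)*(171 + E)/2 (Q(E, G) = -9 + ((E + 171)*(G + 3))/2 = -9 + ((171 + E)*(3 + G))/2 = -9 + ((3 + G)*(171 + E))/2 = -9 + (3 + G)*(171 + E)/2)
427933/273409 + Q(m(11), -4)/358165 = 427933/273409 + (495/2 + (3/2)*11 + (171/2)*(-4) + (½)*11*(-4))/358165 = 427933*(1/273409) + (495/2 + 33/2 - 342 - 22)*(1/358165) = 427933/273409 - 100*1/358165 = 427933/273409 - 20/71633 = 30648656409/19585106897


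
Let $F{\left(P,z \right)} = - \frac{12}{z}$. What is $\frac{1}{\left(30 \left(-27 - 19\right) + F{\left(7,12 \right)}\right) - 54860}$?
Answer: $- \frac{1}{56241} \approx -1.7781 \cdot 10^{-5}$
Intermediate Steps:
$\frac{1}{\left(30 \left(-27 - 19\right) + F{\left(7,12 \right)}\right) - 54860} = \frac{1}{\left(30 \left(-27 - 19\right) - \frac{12}{12}\right) - 54860} = \frac{1}{\left(30 \left(-27 - 19\right) - 1\right) - 54860} = \frac{1}{\left(30 \left(-46\right) - 1\right) - 54860} = \frac{1}{\left(-1380 - 1\right) - 54860} = \frac{1}{-1381 - 54860} = \frac{1}{-56241} = - \frac{1}{56241}$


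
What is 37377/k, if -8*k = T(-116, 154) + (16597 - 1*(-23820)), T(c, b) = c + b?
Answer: -33224/4495 ≈ -7.3913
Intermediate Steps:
T(c, b) = b + c
k = -40455/8 (k = -((154 - 116) + (16597 - 1*(-23820)))/8 = -(38 + (16597 + 23820))/8 = -(38 + 40417)/8 = -⅛*40455 = -40455/8 ≈ -5056.9)
37377/k = 37377/(-40455/8) = 37377*(-8/40455) = -33224/4495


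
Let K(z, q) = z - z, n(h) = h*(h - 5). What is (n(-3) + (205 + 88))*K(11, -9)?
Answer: 0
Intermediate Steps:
n(h) = h*(-5 + h)
K(z, q) = 0
(n(-3) + (205 + 88))*K(11, -9) = (-3*(-5 - 3) + (205 + 88))*0 = (-3*(-8) + 293)*0 = (24 + 293)*0 = 317*0 = 0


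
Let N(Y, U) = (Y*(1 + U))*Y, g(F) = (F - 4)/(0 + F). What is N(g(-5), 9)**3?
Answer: 4251528/125 ≈ 34012.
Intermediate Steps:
g(F) = (-4 + F)/F
N(Y, U) = Y**2*(1 + U)
N(g(-5), 9)**3 = (((-4 - 5)/(-5))**2*(1 + 9))**3 = ((-1/5*(-9))**2*10)**3 = ((9/5)**2*10)**3 = ((81/25)*10)**3 = (162/5)**3 = 4251528/125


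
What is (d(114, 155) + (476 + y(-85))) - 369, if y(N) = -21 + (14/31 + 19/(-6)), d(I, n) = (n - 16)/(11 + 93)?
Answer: 818459/9672 ≈ 84.621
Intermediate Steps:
d(I, n) = -2/13 + n/104 (d(I, n) = (-16 + n)/104 = (-16 + n)*(1/104) = -2/13 + n/104)
y(N) = -4411/186 (y(N) = -21 + (14*(1/31) + 19*(-⅙)) = -21 + (14/31 - 19/6) = -21 - 505/186 = -4411/186)
(d(114, 155) + (476 + y(-85))) - 369 = ((-2/13 + (1/104)*155) + (476 - 4411/186)) - 369 = ((-2/13 + 155/104) + 84125/186) - 369 = (139/104 + 84125/186) - 369 = 4387427/9672 - 369 = 818459/9672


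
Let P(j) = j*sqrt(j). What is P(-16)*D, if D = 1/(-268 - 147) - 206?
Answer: 5471424*I/415 ≈ 13184.0*I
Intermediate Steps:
P(j) = j**(3/2)
D = -85491/415 (D = 1/(-415) - 206 = -1/415 - 206 = -85491/415 ≈ -206.00)
P(-16)*D = (-16)**(3/2)*(-85491/415) = -64*I*(-85491/415) = 5471424*I/415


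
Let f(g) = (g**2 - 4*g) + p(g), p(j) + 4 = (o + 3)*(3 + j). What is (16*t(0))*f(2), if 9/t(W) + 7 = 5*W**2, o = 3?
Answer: -3168/7 ≈ -452.57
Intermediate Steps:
t(W) = 9/(-7 + 5*W**2)
p(j) = 14 + 6*j (p(j) = -4 + (3 + 3)*(3 + j) = -4 + 6*(3 + j) = -4 + (18 + 6*j) = 14 + 6*j)
f(g) = 14 + g**2 + 2*g (f(g) = (g**2 - 4*g) + (14 + 6*g) = 14 + g**2 + 2*g)
(16*t(0))*f(2) = (16*(9/(-7 + 5*0**2)))*(14 + 2**2 + 2*2) = (16*(9/(-7 + 5*0)))*(14 + 4 + 4) = (16*(9/(-7 + 0)))*22 = (16*(9/(-7)))*22 = (16*(9*(-1/7)))*22 = (16*(-9/7))*22 = -144/7*22 = -3168/7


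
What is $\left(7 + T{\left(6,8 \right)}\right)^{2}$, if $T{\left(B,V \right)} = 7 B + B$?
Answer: $3025$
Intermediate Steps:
$T{\left(B,V \right)} = 8 B$
$\left(7 + T{\left(6,8 \right)}\right)^{2} = \left(7 + 8 \cdot 6\right)^{2} = \left(7 + 48\right)^{2} = 55^{2} = 3025$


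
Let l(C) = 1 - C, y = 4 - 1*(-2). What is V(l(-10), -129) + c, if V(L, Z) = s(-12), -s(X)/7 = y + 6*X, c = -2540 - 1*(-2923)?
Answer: 845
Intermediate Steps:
y = 6 (y = 4 + 2 = 6)
c = 383 (c = -2540 + 2923 = 383)
s(X) = -42 - 42*X (s(X) = -7*(6 + 6*X) = -42 - 42*X)
V(L, Z) = 462 (V(L, Z) = -42 - 42*(-12) = -42 + 504 = 462)
V(l(-10), -129) + c = 462 + 383 = 845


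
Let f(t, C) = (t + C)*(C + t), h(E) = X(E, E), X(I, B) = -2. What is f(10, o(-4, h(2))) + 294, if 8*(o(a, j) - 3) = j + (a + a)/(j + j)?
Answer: 463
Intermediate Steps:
h(E) = -2
o(a, j) = 3 + j/8 + a/(8*j) (o(a, j) = 3 + (j + (a + a)/(j + j))/8 = 3 + (j + (2*a)/((2*j)))/8 = 3 + (j + (2*a)*(1/(2*j)))/8 = 3 + (j + a/j)/8 = 3 + (j/8 + a/(8*j)) = 3 + j/8 + a/(8*j))
f(t, C) = (C + t)² (f(t, C) = (C + t)*(C + t) = (C + t)²)
f(10, o(-4, h(2))) + 294 = ((⅛)*(-4 - 2*(24 - 2))/(-2) + 10)² + 294 = ((⅛)*(-½)*(-4 - 2*22) + 10)² + 294 = ((⅛)*(-½)*(-4 - 44) + 10)² + 294 = ((⅛)*(-½)*(-48) + 10)² + 294 = (3 + 10)² + 294 = 13² + 294 = 169 + 294 = 463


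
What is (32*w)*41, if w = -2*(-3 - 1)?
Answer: 10496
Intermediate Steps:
w = 8 (w = -2*(-4) = 8)
(32*w)*41 = (32*8)*41 = 256*41 = 10496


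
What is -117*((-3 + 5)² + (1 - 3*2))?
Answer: 117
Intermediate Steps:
-117*((-3 + 5)² + (1 - 3*2)) = -117*(2² + (1 - 6)) = -117*(4 - 5) = -117*(-1) = 117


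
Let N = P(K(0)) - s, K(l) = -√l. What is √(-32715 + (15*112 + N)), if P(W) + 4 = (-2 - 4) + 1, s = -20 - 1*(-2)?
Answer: I*√31026 ≈ 176.14*I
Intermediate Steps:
s = -18 (s = -20 + 2 = -18)
P(W) = -9 (P(W) = -4 + ((-2 - 4) + 1) = -4 + (-6 + 1) = -4 - 5 = -9)
N = 9 (N = -9 - 1*(-18) = -9 + 18 = 9)
√(-32715 + (15*112 + N)) = √(-32715 + (15*112 + 9)) = √(-32715 + (1680 + 9)) = √(-32715 + 1689) = √(-31026) = I*√31026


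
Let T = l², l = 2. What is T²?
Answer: 16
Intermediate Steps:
T = 4 (T = 2² = 4)
T² = 4² = 16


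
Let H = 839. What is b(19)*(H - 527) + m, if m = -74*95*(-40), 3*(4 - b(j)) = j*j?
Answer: 244904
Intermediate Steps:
b(j) = 4 - j**2/3 (b(j) = 4 - j*j/3 = 4 - j**2/3)
m = 281200 (m = -7030*(-40) = 281200)
b(19)*(H - 527) + m = (4 - 1/3*19**2)*(839 - 527) + 281200 = (4 - 1/3*361)*312 + 281200 = (4 - 361/3)*312 + 281200 = -349/3*312 + 281200 = -36296 + 281200 = 244904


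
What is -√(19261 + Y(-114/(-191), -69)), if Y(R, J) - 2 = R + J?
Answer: -6*√19451058/191 ≈ -138.54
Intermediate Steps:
Y(R, J) = 2 + J + R (Y(R, J) = 2 + (R + J) = 2 + (J + R) = 2 + J + R)
-√(19261 + Y(-114/(-191), -69)) = -√(19261 + (2 - 69 - 114/(-191))) = -√(19261 + (2 - 69 - 114*(-1/191))) = -√(19261 + (2 - 69 + 114/191)) = -√(19261 - 12683/191) = -√(3666168/191) = -6*√19451058/191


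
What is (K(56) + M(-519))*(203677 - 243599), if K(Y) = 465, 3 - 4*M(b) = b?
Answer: -23773551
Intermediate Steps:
M(b) = 3/4 - b/4
(K(56) + M(-519))*(203677 - 243599) = (465 + (3/4 - 1/4*(-519)))*(203677 - 243599) = (465 + (3/4 + 519/4))*(-39922) = (465 + 261/2)*(-39922) = (1191/2)*(-39922) = -23773551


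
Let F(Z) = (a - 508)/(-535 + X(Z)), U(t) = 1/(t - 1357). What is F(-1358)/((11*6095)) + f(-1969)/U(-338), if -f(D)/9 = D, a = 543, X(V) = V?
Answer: -762438701176522/25383237 ≈ -3.0037e+7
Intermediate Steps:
U(t) = 1/(-1357 + t)
f(D) = -9*D
F(Z) = 35/(-535 + Z) (F(Z) = (543 - 508)/(-535 + Z) = 35/(-535 + Z))
F(-1358)/((11*6095)) + f(-1969)/U(-338) = (35/(-535 - 1358))/((11*6095)) + (-9*(-1969))/(1/(-1357 - 338)) = (35/(-1893))/67045 + 17721/(1/(-1695)) = (35*(-1/1893))*(1/67045) + 17721/(-1/1695) = -35/1893*1/67045 + 17721*(-1695) = -7/25383237 - 30037095 = -762438701176522/25383237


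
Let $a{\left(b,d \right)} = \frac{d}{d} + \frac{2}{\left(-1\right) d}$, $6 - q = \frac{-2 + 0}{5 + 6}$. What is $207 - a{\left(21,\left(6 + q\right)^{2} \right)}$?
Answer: $\frac{1849589}{8978} \approx 206.01$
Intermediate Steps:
$q = \frac{68}{11}$ ($q = 6 - \frac{-2 + 0}{5 + 6} = 6 - - \frac{2}{11} = 6 + \frac{2}{11} = \frac{68}{11} \approx 6.1818$)
$a{\left(b,d \right)} = 1 - \frac{2}{d}$ ($a{\left(b,d \right)} = 1 + 2 \left(- \frac{1}{d}\right) = 1 - \frac{2}{d}$)
$207 - a{\left(21,\left(6 + q\right)^{2} \right)} = 207 - \frac{-2 + \left(6 + \frac{68}{11}\right)^{2}}{\left(6 + \frac{68}{11}\right)^{2}} = 207 - \frac{-2 + \left(\frac{134}{11}\right)^{2}}{\left(\frac{134}{11}\right)^{2}} = 207 - \frac{-2 + \frac{17956}{121}}{\frac{17956}{121}} = 207 - \frac{121}{17956} \cdot \frac{17714}{121} = 207 - \frac{8857}{8978} = \frac{1849589}{8978}$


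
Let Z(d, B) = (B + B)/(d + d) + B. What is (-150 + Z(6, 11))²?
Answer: 677329/36 ≈ 18815.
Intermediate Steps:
Z(d, B) = B + B/d (Z(d, B) = (2*B)/((2*d)) + B = (2*B)*(1/(2*d)) + B = B/d + B = B + B/d)
(-150 + Z(6, 11))² = (-150 + (11 + 11/6))² = (-150 + 77/6)² = (-823/6)² = 677329/36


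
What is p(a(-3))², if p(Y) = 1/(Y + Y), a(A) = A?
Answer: 1/36 ≈ 0.027778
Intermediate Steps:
p(Y) = 1/(2*Y)
p(a(-3))² = ((½)/(-3))² = ((½)*(-⅓))² = (-⅙)² = 1/36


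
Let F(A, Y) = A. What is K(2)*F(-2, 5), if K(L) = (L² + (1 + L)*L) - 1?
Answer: -18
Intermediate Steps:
K(L) = -1 + L² + L*(1 + L) (K(L) = (L² + L*(1 + L)) - 1 = -1 + L² + L*(1 + L))
K(2)*F(-2, 5) = (-1 + 2 + 2*2²)*(-2) = (-1 + 2 + 2*4)*(-2) = (-1 + 2 + 8)*(-2) = 9*(-2) = -18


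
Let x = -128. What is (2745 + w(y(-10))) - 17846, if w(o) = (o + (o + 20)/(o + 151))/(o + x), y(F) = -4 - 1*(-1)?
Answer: -292777761/19388 ≈ -15101.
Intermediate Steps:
y(F) = -3 (y(F) = -4 + 1 = -3)
w(o) = (o + (20 + o)/(151 + o))/(-128 + o) (w(o) = (o + (o + 20)/(o + 151))/(o - 128) = (o + (20 + o)/(151 + o))/(-128 + o))
(2745 + w(y(-10))) - 17846 = (2745 + (20 + (-3)² + 152*(-3))/(-19328 + (-3)² + 23*(-3))) - 17846 = (2745 + (20 + 9 - 456)/(-19328 + 9 - 69)) - 17846 = (2745 - 427/(-19388)) - 17846 = (2745 - 1/19388*(-427)) - 17846 = (2745 + 427/19388) - 17846 = 53220487/19388 - 17846 = -292777761/19388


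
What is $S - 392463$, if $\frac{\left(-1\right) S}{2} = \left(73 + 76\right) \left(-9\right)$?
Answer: $-389781$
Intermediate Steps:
$S = 2682$ ($S = - 2 \left(73 + 76\right) \left(-9\right) = - 2 \cdot 149 \left(-9\right) = \left(-2\right) \left(-1341\right) = 2682$)
$S - 392463 = 2682 - 392463 = -389781$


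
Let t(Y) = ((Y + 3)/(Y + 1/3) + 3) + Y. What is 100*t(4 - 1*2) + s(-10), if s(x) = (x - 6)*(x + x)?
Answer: 7240/7 ≈ 1034.3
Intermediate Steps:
t(Y) = 3 + Y + (3 + Y)/(⅓ + Y) (t(Y) = ((3 + Y)/(Y + ⅓) + 3) + Y = ((3 + Y)/(⅓ + Y) + 3) + Y = (3 + (3 + Y)/(⅓ + Y)) + Y = 3 + Y + (3 + Y)/(⅓ + Y))
s(x) = 2*x*(-6 + x) (s(x) = (-6 + x)*(2*x) = 2*x*(-6 + x))
100*t(4 - 1*2) + s(-10) = 100*((12 + 3*(4 - 1*2)² + 13*(4 - 1*2))/(1 + 3*(4 - 1*2))) + 2*(-10)*(-6 - 10) = 100*((12 + 3*(4 - 2)² + 13*(4 - 2))/(1 + 3*(4 - 2))) + 2*(-10)*(-16) = 100*((12 + 3*2² + 13*2)/(1 + 3*2)) + 320 = 100*((12 + 3*4 + 26)/(1 + 6)) + 320 = 100*((12 + 12 + 26)/7) + 320 = 100*((⅐)*50) + 320 = 100*(50/7) + 320 = 5000/7 + 320 = 7240/7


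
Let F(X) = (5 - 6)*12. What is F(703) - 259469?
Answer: -259481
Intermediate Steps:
F(X) = -12 (F(X) = -1*12 = -12)
F(703) - 259469 = -12 - 259469 = -259481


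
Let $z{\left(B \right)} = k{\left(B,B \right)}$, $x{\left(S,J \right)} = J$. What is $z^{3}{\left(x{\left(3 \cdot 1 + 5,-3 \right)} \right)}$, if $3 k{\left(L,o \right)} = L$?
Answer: $-1$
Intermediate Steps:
$k{\left(L,o \right)} = \frac{L}{3}$
$z{\left(B \right)} = \frac{B}{3}$
$z^{3}{\left(x{\left(3 \cdot 1 + 5,-3 \right)} \right)} = \left(\frac{1}{3} \left(-3\right)\right)^{3} = \left(-1\right)^{3} = -1$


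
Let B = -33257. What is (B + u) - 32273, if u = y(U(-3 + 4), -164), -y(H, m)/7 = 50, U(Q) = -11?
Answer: -65880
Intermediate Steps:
y(H, m) = -350 (y(H, m) = -7*50 = -350)
u = -350
(B + u) - 32273 = (-33257 - 350) - 32273 = -33607 - 32273 = -65880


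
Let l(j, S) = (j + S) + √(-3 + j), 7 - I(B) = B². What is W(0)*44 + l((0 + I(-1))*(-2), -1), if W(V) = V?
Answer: -13 + I*√15 ≈ -13.0 + 3.873*I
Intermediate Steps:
I(B) = 7 - B²
l(j, S) = S + j + √(-3 + j) (l(j, S) = (S + j) + √(-3 + j) = S + j + √(-3 + j))
W(0)*44 + l((0 + I(-1))*(-2), -1) = 0*44 + (-1 + (0 + (7 - 1*(-1)²))*(-2) + √(-3 + (0 + (7 - 1*(-1)²))*(-2))) = 0 + (-1 + (0 + (7 - 1*1))*(-2) + √(-3 + (0 + (7 - 1*1))*(-2))) = 0 + (-1 + (0 + (7 - 1))*(-2) + √(-3 + (0 + (7 - 1))*(-2))) = 0 + (-1 + (0 + 6)*(-2) + √(-3 + (0 + 6)*(-2))) = 0 + (-1 + 6*(-2) + √(-3 + 6*(-2))) = 0 + (-1 - 12 + √(-3 - 12)) = 0 + (-1 - 12 + √(-15)) = 0 + (-1 - 12 + I*√15) = 0 + (-13 + I*√15) = -13 + I*√15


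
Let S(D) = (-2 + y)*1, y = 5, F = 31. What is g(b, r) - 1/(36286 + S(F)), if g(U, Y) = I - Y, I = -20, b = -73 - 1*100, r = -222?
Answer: 7330377/36289 ≈ 202.00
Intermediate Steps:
b = -173 (b = -73 - 100 = -173)
S(D) = 3 (S(D) = (-2 + 5)*1 = 3*1 = 3)
g(U, Y) = -20 - Y
g(b, r) - 1/(36286 + S(F)) = (-20 - 1*(-222)) - 1/(36286 + 3) = (-20 + 222) - 1/36289 = 202 - 1*1/36289 = 202 - 1/36289 = 7330377/36289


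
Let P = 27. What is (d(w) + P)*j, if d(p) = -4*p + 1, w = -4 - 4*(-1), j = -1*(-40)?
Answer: 1120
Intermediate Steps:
j = 40
w = 0 (w = -4 + 4 = 0)
d(p) = 1 - 4*p
(d(w) + P)*j = ((1 - 4*0) + 27)*40 = ((1 + 0) + 27)*40 = (1 + 27)*40 = 28*40 = 1120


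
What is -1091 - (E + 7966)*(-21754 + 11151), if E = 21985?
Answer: 317569362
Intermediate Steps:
-1091 - (E + 7966)*(-21754 + 11151) = -1091 - (21985 + 7966)*(-21754 + 11151) = -1091 - 29951*(-10603) = -1091 - 1*(-317570453) = -1091 + 317570453 = 317569362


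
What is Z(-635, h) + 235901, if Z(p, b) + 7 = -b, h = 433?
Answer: 235461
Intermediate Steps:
Z(p, b) = -7 - b
Z(-635, h) + 235901 = (-7 - 1*433) + 235901 = (-7 - 433) + 235901 = -440 + 235901 = 235461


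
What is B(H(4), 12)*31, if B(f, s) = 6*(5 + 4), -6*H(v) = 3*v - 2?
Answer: 1674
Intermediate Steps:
H(v) = 1/3 - v/2 (H(v) = -(3*v - 2)/6 = -(-2 + 3*v)/6 = 1/3 - v/2)
B(f, s) = 54 (B(f, s) = 6*9 = 54)
B(H(4), 12)*31 = 54*31 = 1674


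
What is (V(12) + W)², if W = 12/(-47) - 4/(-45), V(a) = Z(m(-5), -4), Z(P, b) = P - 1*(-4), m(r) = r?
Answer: 6086089/4473225 ≈ 1.3606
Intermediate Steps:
Z(P, b) = 4 + P (Z(P, b) = P + 4 = 4 + P)
V(a) = -1 (V(a) = 4 - 5 = -1)
W = -352/2115 (W = 12*(-1/47) - 4*(-1/45) = -12/47 + 4/45 = -352/2115 ≈ -0.16643)
(V(12) + W)² = (-1 - 352/2115)² = (-2467/2115)² = 6086089/4473225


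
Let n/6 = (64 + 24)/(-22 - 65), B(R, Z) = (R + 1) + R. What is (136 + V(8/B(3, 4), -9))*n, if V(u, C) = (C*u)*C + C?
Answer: -9328/7 ≈ -1332.6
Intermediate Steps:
B(R, Z) = 1 + 2*R (B(R, Z) = (1 + R) + R = 1 + 2*R)
V(u, C) = C + u*C² (V(u, C) = u*C² + C = C + u*C²)
n = -176/29 (n = 6*((64 + 24)/(-22 - 65)) = 6*(88/(-87)) = 6*(88*(-1/87)) = 6*(-88/87) = -176/29 ≈ -6.0690)
(136 + V(8/B(3, 4), -9))*n = (136 - 9*(1 - 72/(1 + 2*3)))*(-176/29) = (136 - 9*(1 - 72/(1 + 6)))*(-176/29) = (136 - 9*(1 - 72/7))*(-176/29) = (136 - 9*(-65/7))*(-176/29) = (136 + 585/7)*(-176/29) = (1537/7)*(-176/29) = -9328/7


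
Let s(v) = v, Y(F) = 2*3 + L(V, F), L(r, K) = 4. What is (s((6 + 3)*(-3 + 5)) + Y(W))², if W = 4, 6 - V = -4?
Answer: 784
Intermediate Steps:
V = 10 (V = 6 - 1*(-4) = 6 + 4 = 10)
Y(F) = 10 (Y(F) = 2*3 + 4 = 6 + 4 = 10)
(s((6 + 3)*(-3 + 5)) + Y(W))² = ((6 + 3)*(-3 + 5) + 10)² = (9*2 + 10)² = (18 + 10)² = 28² = 784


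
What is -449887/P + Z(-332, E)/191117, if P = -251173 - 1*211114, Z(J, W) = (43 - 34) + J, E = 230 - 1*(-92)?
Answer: 85831735078/88350904579 ≈ 0.97149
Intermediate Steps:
E = 322 (E = 230 + 92 = 322)
Z(J, W) = 9 + J
P = -462287 (P = -251173 - 211114 = -462287)
-449887/P + Z(-332, E)/191117 = -449887/(-462287) + (9 - 332)/191117 = -449887*(-1/462287) - 323*1/191117 = 449887/462287 - 323/191117 = 85831735078/88350904579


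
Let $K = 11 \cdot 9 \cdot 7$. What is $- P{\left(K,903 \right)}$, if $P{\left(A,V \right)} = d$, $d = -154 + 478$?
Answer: $-324$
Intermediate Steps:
$d = 324$
$K = 693$ ($K = 99 \cdot 7 = 693$)
$P{\left(A,V \right)} = 324$
$- P{\left(K,903 \right)} = \left(-1\right) 324 = -324$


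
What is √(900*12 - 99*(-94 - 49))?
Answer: 3*√2773 ≈ 157.98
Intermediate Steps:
√(900*12 - 99*(-94 - 49)) = √(10800 - 99*(-143)) = √(10800 + 14157) = √24957 = 3*√2773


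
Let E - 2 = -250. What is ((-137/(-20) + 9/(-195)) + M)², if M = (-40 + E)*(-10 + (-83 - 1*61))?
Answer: 133016755157521/67600 ≈ 1.9677e+9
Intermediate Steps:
E = -248 (E = 2 - 250 = -248)
M = 44352 (M = (-40 - 248)*(-10 + (-83 - 1*61)) = -288*(-10 + (-83 - 61)) = -288*(-10 - 144) = -288*(-154) = 44352)
((-137/(-20) + 9/(-195)) + M)² = ((-137/(-20) + 9/(-195)) + 44352)² = ((-137*(-1/20) + 9*(-1/195)) + 44352)² = ((137/20 - 3/65) + 44352)² = (1769/260 + 44352)² = (11533289/260)² = 133016755157521/67600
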